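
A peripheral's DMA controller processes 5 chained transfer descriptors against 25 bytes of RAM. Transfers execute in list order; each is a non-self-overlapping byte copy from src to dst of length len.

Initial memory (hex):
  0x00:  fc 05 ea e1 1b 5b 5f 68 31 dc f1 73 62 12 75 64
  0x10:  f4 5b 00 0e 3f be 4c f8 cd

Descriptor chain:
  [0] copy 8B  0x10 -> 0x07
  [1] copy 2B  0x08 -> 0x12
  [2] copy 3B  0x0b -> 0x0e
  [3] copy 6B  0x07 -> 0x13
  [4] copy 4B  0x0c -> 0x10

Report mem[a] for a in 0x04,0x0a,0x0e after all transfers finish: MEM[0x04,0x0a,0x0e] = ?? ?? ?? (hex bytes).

#0 dst[0x07+8] := {0xf4,0x5b,0x00,0x0e,0x3f,0xbe,0x4c,0xf8}
#1 dst[0x12+2] := {0x5b,0x00}
#2 dst[0x0e+3] := {0x3f,0xbe,0x4c}
#3 dst[0x13+6] := {0xf4,0x5b,0x00,0x0e,0x3f,0xbe}
#4 dst[0x10+4] := {0xbe,0x4c,0x3f,0xbe}
query mem[0x04]=0x1b, mem[0x0a]=0x0e, mem[0x0e]=0x3f

MEM[0x04,0x0a,0x0e] = 1b 0e 3f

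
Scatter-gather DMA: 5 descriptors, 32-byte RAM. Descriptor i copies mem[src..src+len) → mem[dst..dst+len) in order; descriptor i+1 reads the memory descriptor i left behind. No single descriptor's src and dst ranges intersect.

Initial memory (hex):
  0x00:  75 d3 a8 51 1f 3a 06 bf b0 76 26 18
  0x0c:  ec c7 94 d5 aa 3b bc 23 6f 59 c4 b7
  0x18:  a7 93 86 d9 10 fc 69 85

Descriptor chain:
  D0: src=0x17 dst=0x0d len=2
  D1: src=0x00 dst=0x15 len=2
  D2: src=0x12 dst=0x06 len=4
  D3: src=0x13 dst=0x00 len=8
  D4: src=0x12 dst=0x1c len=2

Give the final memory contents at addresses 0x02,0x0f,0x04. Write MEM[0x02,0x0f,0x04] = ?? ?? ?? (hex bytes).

MEM[0x02,0x0f,0x04] = 75 d5 b7

#0 dst[0x0d+2] := {0xb7,0xa7}
#1 dst[0x15+2] := {0x75,0xd3}
#2 dst[0x06+4] := {0xbc,0x23,0x6f,0x75}
#3 dst[0x00+8] := {0x23,0x6f,0x75,0xd3,0xb7,0xa7,0x93,0x86}
#4 dst[0x1c+2] := {0xbc,0x23}
query mem[0x02]=0x75, mem[0x0f]=0xd5, mem[0x04]=0xb7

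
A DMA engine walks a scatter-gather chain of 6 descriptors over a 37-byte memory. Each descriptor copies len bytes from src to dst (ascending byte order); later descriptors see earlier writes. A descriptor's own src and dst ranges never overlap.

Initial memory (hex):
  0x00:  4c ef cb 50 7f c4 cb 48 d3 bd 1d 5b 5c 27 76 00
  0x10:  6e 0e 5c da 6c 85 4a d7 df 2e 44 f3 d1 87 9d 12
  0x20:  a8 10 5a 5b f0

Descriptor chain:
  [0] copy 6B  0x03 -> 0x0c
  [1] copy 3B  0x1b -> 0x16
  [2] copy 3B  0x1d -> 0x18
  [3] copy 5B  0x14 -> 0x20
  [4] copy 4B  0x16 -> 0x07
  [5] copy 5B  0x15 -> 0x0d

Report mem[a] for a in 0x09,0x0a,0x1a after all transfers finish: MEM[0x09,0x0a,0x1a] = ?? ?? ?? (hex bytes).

D0: mem[0x0c..0x11] <- [50 7f c4 cb 48 d3]
D1: mem[0x16..0x18] <- [f3 d1 87]
D2: mem[0x18..0x1a] <- [87 9d 12]
D3: mem[0x20..0x24] <- [6c 85 f3 d1 87]
D4: mem[0x07..0x0a] <- [f3 d1 87 9d]
D5: mem[0x0d..0x11] <- [85 f3 d1 87 9d]
query mem[0x09]=0x87, mem[0x0a]=0x9d, mem[0x1a]=0x12

MEM[0x09,0x0a,0x1a] = 87 9d 12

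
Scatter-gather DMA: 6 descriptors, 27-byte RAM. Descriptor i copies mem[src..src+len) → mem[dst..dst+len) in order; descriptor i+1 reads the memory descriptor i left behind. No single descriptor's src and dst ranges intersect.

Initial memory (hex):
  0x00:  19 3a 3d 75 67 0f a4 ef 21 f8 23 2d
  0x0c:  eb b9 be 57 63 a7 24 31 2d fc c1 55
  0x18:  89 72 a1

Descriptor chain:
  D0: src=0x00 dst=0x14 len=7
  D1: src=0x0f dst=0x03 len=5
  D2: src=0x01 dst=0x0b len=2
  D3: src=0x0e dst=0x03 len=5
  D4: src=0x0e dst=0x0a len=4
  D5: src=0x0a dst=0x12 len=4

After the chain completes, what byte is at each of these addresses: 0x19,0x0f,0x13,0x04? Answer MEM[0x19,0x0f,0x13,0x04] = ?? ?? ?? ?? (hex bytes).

MEM[0x19,0x0f,0x13,0x04] = 0f 57 57 57

#0 dst[0x14+7] := {0x19,0x3a,0x3d,0x75,0x67,0x0f,0xa4}
#1 dst[0x03+5] := {0x57,0x63,0xa7,0x24,0x31}
#2 dst[0x0b+2] := {0x3a,0x3d}
#3 dst[0x03+5] := {0xbe,0x57,0x63,0xa7,0x24}
#4 dst[0x0a+4] := {0xbe,0x57,0x63,0xa7}
#5 dst[0x12+4] := {0xbe,0x57,0x63,0xa7}
query mem[0x19]=0x0f, mem[0x0f]=0x57, mem[0x13]=0x57, mem[0x04]=0x57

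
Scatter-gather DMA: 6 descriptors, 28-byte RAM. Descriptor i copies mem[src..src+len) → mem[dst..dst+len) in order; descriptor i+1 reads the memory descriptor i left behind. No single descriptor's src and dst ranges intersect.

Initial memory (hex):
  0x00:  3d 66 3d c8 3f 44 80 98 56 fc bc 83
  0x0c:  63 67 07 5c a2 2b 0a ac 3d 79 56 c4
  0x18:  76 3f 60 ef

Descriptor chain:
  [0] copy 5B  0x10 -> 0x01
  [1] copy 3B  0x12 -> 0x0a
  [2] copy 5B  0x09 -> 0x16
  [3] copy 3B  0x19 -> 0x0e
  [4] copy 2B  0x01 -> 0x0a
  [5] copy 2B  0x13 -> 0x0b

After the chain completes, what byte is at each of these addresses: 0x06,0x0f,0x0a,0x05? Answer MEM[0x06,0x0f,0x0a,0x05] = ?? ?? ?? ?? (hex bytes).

MEM[0x06,0x0f,0x0a,0x05] = 80 67 a2 3d

D0: mem[0x01..0x05] <- [a2 2b 0a ac 3d]
D1: mem[0x0a..0x0c] <- [0a ac 3d]
D2: mem[0x16..0x1a] <- [fc 0a ac 3d 67]
D3: mem[0x0e..0x10] <- [3d 67 ef]
D4: mem[0x0a..0x0b] <- [a2 2b]
D5: mem[0x0b..0x0c] <- [ac 3d]
query mem[0x06]=0x80, mem[0x0f]=0x67, mem[0x0a]=0xa2, mem[0x05]=0x3d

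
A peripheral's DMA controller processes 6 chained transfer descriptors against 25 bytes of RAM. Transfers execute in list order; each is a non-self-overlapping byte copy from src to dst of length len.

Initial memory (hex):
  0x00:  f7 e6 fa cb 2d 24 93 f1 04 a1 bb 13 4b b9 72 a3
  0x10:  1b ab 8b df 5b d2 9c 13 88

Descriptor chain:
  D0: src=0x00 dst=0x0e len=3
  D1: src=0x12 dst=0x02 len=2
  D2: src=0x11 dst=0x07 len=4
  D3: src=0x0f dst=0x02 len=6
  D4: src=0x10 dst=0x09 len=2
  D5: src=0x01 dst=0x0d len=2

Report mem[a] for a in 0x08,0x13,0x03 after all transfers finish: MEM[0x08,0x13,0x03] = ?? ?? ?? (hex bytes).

#0 dst[0x0e+3] := {0xf7,0xe6,0xfa}
#1 dst[0x02+2] := {0x8b,0xdf}
#2 dst[0x07+4] := {0xab,0x8b,0xdf,0x5b}
#3 dst[0x02+6] := {0xe6,0xfa,0xab,0x8b,0xdf,0x5b}
#4 dst[0x09+2] := {0xfa,0xab}
#5 dst[0x0d+2] := {0xe6,0xe6}
query mem[0x08]=0x8b, mem[0x13]=0xdf, mem[0x03]=0xfa

MEM[0x08,0x13,0x03] = 8b df fa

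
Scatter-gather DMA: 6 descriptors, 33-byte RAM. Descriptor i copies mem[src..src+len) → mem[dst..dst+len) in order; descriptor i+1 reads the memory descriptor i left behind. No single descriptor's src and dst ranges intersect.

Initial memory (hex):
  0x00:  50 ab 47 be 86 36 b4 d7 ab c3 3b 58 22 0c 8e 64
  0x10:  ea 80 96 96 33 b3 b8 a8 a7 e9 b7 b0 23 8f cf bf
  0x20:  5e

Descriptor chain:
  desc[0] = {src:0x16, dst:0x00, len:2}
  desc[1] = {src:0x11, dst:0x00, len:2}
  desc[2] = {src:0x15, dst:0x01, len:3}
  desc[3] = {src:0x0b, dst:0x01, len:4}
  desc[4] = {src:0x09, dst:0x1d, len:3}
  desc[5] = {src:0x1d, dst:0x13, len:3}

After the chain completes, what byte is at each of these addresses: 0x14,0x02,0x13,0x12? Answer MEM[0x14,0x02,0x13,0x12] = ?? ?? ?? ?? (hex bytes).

[0] 0x16->0x00 len=2 : b8 a8
[1] 0x11->0x00 len=2 : 80 96
[2] 0x15->0x01 len=3 : b3 b8 a8
[3] 0x0b->0x01 len=4 : 58 22 0c 8e
[4] 0x09->0x1d len=3 : c3 3b 58
[5] 0x1d->0x13 len=3 : c3 3b 58
query mem[0x14]=0x3b, mem[0x02]=0x22, mem[0x13]=0xc3, mem[0x12]=0x96

MEM[0x14,0x02,0x13,0x12] = 3b 22 c3 96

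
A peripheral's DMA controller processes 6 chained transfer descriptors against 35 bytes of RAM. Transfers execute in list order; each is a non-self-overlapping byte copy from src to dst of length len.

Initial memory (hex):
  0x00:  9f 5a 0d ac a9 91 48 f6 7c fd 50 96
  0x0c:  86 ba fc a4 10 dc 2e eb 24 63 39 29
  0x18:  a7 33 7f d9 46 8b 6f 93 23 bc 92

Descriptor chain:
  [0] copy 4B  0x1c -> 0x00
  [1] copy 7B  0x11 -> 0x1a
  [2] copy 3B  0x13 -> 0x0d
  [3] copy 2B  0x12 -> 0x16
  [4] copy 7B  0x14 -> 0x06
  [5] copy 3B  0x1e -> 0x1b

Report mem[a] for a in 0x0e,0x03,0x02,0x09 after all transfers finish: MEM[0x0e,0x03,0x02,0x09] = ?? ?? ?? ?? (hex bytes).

MEM[0x0e,0x03,0x02,0x09] = 24 93 6f eb

  after D0: wrote 4B at 0x00 = 468b6f93
  after D1: wrote 7B at 0x1a = dc2eeb24633929
  after D2: wrote 3B at 0x0d = eb2463
  after D3: wrote 2B at 0x16 = 2eeb
  after D4: wrote 7B at 0x06 = 24632eeba733dc
  after D5: wrote 3B at 0x1b = 633929
query mem[0x0e]=0x24, mem[0x03]=0x93, mem[0x02]=0x6f, mem[0x09]=0xeb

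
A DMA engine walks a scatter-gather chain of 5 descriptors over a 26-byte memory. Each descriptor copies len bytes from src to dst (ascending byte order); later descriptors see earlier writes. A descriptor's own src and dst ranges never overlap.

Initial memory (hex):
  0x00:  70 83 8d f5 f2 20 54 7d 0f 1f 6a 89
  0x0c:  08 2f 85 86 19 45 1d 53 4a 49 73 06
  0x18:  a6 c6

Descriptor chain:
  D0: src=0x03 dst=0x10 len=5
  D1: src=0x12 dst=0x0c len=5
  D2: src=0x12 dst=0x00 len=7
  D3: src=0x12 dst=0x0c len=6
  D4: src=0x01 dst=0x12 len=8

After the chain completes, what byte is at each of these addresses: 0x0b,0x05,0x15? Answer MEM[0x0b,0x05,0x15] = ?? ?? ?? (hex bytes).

MEM[0x0b,0x05,0x15] = 89 06 73

  after D0: wrote 5B at 0x10 = f5f220547d
  after D1: wrote 5B at 0x0c = 20547d4973
  after D2: wrote 7B at 0x00 = 20547d497306a6
  after D3: wrote 6B at 0x0c = 20547d497306
  after D4: wrote 8B at 0x12 = 547d497306a67d0f
query mem[0x0b]=0x89, mem[0x05]=0x06, mem[0x15]=0x73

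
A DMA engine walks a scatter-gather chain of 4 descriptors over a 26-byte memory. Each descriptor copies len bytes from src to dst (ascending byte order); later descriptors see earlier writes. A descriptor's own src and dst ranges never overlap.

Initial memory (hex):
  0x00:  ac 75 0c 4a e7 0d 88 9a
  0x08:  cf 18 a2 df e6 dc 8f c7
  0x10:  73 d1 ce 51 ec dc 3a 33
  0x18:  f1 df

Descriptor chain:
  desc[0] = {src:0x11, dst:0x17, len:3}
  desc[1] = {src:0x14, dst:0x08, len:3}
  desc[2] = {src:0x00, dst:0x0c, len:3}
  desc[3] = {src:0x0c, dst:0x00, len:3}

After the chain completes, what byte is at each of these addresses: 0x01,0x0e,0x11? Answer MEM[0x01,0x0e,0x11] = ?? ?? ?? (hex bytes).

  after D0: wrote 3B at 0x17 = d1ce51
  after D1: wrote 3B at 0x08 = ecdc3a
  after D2: wrote 3B at 0x0c = ac750c
  after D3: wrote 3B at 0x00 = ac750c
query mem[0x01]=0x75, mem[0x0e]=0x0c, mem[0x11]=0xd1

MEM[0x01,0x0e,0x11] = 75 0c d1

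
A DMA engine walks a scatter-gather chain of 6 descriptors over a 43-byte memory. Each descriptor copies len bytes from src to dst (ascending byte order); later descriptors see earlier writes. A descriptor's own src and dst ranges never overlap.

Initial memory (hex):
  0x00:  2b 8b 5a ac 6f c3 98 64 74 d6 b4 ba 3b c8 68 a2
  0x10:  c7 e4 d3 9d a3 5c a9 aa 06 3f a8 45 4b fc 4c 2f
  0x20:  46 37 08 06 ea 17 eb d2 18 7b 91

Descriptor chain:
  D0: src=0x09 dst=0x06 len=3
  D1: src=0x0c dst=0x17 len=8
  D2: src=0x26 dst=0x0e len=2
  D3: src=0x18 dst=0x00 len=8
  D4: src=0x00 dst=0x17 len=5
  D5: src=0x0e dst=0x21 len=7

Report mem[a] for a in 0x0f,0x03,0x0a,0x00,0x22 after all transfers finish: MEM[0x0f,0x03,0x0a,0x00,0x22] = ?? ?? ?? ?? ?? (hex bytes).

MEM[0x0f,0x03,0x0a,0x00,0x22] = d2 c7 b4 c8 d2

[0] 0x09->0x06 len=3 : d6 b4 ba
[1] 0x0c->0x17 len=8 : 3b c8 68 a2 c7 e4 d3 9d
[2] 0x26->0x0e len=2 : eb d2
[3] 0x18->0x00 len=8 : c8 68 a2 c7 e4 d3 9d 2f
[4] 0x00->0x17 len=5 : c8 68 a2 c7 e4
[5] 0x0e->0x21 len=7 : eb d2 c7 e4 d3 9d a3
query mem[0x0f]=0xd2, mem[0x03]=0xc7, mem[0x0a]=0xb4, mem[0x00]=0xc8, mem[0x22]=0xd2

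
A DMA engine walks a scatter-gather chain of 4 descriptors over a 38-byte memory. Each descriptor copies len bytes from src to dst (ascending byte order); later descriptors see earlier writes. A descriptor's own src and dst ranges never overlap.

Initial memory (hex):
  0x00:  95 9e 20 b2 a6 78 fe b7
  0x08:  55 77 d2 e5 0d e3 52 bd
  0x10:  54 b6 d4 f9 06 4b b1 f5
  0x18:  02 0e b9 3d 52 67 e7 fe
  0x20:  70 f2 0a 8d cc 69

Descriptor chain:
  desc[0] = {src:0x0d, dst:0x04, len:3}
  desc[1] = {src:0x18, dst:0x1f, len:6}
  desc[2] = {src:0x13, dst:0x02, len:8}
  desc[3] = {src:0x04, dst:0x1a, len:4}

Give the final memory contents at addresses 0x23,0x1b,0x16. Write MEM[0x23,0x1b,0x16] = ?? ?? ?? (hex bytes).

MEM[0x23,0x1b,0x16] = 52 b1 b1

  after D0: wrote 3B at 0x04 = e352bd
  after D1: wrote 6B at 0x1f = 020eb93d5267
  after D2: wrote 8B at 0x02 = f9064bb1f5020eb9
  after D3: wrote 4B at 0x1a = 4bb1f502
query mem[0x23]=0x52, mem[0x1b]=0xb1, mem[0x16]=0xb1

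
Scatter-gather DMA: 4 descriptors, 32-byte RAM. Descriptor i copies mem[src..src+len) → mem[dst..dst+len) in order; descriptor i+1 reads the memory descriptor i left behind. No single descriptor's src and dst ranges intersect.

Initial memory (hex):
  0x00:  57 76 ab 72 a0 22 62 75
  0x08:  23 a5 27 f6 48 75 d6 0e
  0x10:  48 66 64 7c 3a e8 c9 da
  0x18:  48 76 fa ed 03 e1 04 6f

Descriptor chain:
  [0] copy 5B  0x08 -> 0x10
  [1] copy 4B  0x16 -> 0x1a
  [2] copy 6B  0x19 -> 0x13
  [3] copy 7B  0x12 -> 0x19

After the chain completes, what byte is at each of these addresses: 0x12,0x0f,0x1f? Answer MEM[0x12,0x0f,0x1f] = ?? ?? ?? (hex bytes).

MEM[0x12,0x0f,0x1f] = 27 0e 04

D0: mem[0x10..0x14] <- [23 a5 27 f6 48]
D1: mem[0x1a..0x1d] <- [c9 da 48 76]
D2: mem[0x13..0x18] <- [76 c9 da 48 76 04]
D3: mem[0x19..0x1f] <- [27 76 c9 da 48 76 04]
query mem[0x12]=0x27, mem[0x0f]=0x0e, mem[0x1f]=0x04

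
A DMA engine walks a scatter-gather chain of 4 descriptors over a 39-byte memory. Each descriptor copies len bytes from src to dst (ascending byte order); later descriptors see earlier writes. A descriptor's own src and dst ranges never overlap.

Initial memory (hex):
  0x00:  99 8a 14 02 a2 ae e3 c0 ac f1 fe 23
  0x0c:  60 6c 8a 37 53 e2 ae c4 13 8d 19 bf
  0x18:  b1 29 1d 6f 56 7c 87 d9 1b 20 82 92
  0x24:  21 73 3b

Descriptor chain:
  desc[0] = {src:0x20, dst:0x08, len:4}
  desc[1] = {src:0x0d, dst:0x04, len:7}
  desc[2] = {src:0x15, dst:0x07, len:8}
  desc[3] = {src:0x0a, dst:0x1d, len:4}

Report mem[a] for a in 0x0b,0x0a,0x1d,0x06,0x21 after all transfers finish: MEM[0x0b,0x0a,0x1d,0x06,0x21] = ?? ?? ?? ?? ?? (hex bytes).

D0: mem[0x08..0x0b] <- [1b 20 82 92]
D1: mem[0x04..0x0a] <- [6c 8a 37 53 e2 ae c4]
D2: mem[0x07..0x0e] <- [8d 19 bf b1 29 1d 6f 56]
D3: mem[0x1d..0x20] <- [b1 29 1d 6f]
query mem[0x0b]=0x29, mem[0x0a]=0xb1, mem[0x1d]=0xb1, mem[0x06]=0x37, mem[0x21]=0x20

MEM[0x0b,0x0a,0x1d,0x06,0x21] = 29 b1 b1 37 20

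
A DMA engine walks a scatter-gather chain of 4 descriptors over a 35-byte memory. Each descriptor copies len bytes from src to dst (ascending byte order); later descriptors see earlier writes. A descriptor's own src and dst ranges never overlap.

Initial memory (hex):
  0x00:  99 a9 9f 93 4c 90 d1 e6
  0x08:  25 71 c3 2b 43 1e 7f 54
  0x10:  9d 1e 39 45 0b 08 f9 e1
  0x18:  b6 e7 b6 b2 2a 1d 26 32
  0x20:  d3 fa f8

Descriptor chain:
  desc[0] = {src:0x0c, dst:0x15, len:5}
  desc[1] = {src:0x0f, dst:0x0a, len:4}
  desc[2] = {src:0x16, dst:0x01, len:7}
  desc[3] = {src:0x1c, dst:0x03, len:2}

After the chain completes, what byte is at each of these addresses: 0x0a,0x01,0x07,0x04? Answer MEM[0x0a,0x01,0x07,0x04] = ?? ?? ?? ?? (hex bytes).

[0] 0x0c->0x15 len=5 : 43 1e 7f 54 9d
[1] 0x0f->0x0a len=4 : 54 9d 1e 39
[2] 0x16->0x01 len=7 : 1e 7f 54 9d b6 b2 2a
[3] 0x1c->0x03 len=2 : 2a 1d
query mem[0x0a]=0x54, mem[0x01]=0x1e, mem[0x07]=0x2a, mem[0x04]=0x1d

MEM[0x0a,0x01,0x07,0x04] = 54 1e 2a 1d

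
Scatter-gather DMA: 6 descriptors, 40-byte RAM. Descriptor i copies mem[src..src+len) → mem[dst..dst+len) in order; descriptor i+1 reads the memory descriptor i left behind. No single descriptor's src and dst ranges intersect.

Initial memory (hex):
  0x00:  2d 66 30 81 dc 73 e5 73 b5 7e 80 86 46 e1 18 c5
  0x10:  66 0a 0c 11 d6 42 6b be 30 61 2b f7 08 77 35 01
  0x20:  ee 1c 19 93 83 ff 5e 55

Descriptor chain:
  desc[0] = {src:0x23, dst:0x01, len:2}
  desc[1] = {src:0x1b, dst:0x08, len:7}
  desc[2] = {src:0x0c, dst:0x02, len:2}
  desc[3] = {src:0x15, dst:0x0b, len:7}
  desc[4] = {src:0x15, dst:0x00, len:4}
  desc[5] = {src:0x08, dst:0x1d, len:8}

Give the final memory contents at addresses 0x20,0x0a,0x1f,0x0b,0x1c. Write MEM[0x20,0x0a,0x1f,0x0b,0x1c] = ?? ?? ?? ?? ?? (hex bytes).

MEM[0x20,0x0a,0x1f,0x0b,0x1c] = 42 77 77 42 08

  after D0: wrote 2B at 0x01 = 9383
  after D1: wrote 7B at 0x08 = f708773501ee1c
  after D2: wrote 2B at 0x02 = 01ee
  after D3: wrote 7B at 0x0b = 426bbe30612bf7
  after D4: wrote 4B at 0x00 = 426bbe30
  after D5: wrote 8B at 0x1d = f70877426bbe3061
query mem[0x20]=0x42, mem[0x0a]=0x77, mem[0x1f]=0x77, mem[0x0b]=0x42, mem[0x1c]=0x08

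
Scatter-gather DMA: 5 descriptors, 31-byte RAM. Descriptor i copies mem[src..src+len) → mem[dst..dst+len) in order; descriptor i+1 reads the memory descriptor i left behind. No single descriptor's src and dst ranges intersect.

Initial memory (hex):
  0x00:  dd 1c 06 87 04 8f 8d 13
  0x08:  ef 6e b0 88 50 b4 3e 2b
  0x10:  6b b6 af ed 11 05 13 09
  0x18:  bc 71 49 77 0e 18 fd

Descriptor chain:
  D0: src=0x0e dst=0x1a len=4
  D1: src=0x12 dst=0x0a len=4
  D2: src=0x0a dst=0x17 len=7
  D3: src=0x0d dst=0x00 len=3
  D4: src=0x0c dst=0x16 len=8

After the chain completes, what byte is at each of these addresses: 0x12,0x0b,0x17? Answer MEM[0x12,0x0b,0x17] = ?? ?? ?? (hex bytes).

MEM[0x12,0x0b,0x17] = af ed 05

D0: mem[0x1a..0x1d] <- [3e 2b 6b b6]
D1: mem[0x0a..0x0d] <- [af ed 11 05]
D2: mem[0x17..0x1d] <- [af ed 11 05 3e 2b 6b]
D3: mem[0x00..0x02] <- [05 3e 2b]
D4: mem[0x16..0x1d] <- [11 05 3e 2b 6b b6 af ed]
query mem[0x12]=0xaf, mem[0x0b]=0xed, mem[0x17]=0x05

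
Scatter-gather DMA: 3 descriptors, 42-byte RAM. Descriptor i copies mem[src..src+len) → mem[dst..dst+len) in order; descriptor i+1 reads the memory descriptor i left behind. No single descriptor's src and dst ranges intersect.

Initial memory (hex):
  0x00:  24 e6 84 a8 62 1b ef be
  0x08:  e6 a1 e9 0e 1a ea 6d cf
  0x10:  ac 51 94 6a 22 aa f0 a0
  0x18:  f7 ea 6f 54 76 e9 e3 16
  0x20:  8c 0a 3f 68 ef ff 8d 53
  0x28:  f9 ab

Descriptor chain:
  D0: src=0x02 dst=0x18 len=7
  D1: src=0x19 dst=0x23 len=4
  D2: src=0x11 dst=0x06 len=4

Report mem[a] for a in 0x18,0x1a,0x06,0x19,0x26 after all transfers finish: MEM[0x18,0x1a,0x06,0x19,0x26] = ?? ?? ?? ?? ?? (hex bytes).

[0] 0x02->0x18 len=7 : 84 a8 62 1b ef be e6
[1] 0x19->0x23 len=4 : a8 62 1b ef
[2] 0x11->0x06 len=4 : 51 94 6a 22
query mem[0x18]=0x84, mem[0x1a]=0x62, mem[0x06]=0x51, mem[0x19]=0xa8, mem[0x26]=0xef

MEM[0x18,0x1a,0x06,0x19,0x26] = 84 62 51 a8 ef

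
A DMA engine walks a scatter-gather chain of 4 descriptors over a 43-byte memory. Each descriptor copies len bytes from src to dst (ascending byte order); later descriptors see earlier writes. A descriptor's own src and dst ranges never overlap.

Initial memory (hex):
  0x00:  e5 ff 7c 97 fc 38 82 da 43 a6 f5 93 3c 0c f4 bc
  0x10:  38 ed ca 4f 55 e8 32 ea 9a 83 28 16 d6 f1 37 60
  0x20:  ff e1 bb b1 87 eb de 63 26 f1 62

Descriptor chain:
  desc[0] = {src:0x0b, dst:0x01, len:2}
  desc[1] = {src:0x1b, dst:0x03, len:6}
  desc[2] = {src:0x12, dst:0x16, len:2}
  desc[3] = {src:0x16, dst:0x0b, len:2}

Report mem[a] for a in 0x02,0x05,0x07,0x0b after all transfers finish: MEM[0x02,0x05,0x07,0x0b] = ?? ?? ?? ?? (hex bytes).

#0 dst[0x01+2] := {0x93,0x3c}
#1 dst[0x03+6] := {0x16,0xd6,0xf1,0x37,0x60,0xff}
#2 dst[0x16+2] := {0xca,0x4f}
#3 dst[0x0b+2] := {0xca,0x4f}
query mem[0x02]=0x3c, mem[0x05]=0xf1, mem[0x07]=0x60, mem[0x0b]=0xca

MEM[0x02,0x05,0x07,0x0b] = 3c f1 60 ca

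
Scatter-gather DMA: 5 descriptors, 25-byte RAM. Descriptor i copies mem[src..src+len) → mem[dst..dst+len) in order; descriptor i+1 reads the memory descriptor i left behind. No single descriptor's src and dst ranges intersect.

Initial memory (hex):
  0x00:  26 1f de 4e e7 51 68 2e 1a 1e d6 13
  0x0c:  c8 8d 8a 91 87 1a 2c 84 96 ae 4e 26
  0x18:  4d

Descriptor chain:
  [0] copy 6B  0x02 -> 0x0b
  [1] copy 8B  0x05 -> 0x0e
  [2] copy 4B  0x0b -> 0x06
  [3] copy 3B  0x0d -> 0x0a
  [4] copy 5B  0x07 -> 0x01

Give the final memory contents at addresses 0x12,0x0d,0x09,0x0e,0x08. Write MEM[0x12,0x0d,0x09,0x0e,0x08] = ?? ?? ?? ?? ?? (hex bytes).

MEM[0x12,0x0d,0x09,0x0e,0x08] = 1e e7 51 51 e7

#0 dst[0x0b+6] := {0xde,0x4e,0xe7,0x51,0x68,0x2e}
#1 dst[0x0e+8] := {0x51,0x68,0x2e,0x1a,0x1e,0xd6,0xde,0x4e}
#2 dst[0x06+4] := {0xde,0x4e,0xe7,0x51}
#3 dst[0x0a+3] := {0xe7,0x51,0x68}
#4 dst[0x01+5] := {0x4e,0xe7,0x51,0xe7,0x51}
query mem[0x12]=0x1e, mem[0x0d]=0xe7, mem[0x09]=0x51, mem[0x0e]=0x51, mem[0x08]=0xe7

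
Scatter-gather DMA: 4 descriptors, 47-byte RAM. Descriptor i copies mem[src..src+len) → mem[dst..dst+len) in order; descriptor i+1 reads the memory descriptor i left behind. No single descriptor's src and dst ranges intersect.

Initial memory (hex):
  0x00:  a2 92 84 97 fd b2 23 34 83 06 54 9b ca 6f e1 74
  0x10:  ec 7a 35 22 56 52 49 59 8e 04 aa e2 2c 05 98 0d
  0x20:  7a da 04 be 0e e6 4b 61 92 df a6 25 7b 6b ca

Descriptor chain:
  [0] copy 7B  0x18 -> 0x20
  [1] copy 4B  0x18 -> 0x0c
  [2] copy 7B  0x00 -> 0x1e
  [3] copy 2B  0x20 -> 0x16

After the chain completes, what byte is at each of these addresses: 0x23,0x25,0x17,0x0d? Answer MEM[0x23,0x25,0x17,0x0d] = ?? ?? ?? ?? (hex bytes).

MEM[0x23,0x25,0x17,0x0d] = b2 05 97 04

  after D0: wrote 7B at 0x20 = 8e04aae22c0598
  after D1: wrote 4B at 0x0c = 8e04aae2
  after D2: wrote 7B at 0x1e = a2928497fdb223
  after D3: wrote 2B at 0x16 = 8497
query mem[0x23]=0xb2, mem[0x25]=0x05, mem[0x17]=0x97, mem[0x0d]=0x04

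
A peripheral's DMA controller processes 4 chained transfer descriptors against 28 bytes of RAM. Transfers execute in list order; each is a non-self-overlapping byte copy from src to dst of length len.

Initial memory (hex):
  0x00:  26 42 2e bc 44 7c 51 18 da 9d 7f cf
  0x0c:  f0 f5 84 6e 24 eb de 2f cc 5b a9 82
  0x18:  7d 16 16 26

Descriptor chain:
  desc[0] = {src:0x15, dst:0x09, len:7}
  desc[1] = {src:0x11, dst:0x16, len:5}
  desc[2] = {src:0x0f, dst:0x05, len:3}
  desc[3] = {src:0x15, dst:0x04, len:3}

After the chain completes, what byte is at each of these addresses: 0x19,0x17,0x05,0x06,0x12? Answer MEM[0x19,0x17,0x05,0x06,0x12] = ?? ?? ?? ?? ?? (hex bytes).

D0: mem[0x09..0x0f] <- [5b a9 82 7d 16 16 26]
D1: mem[0x16..0x1a] <- [eb de 2f cc 5b]
D2: mem[0x05..0x07] <- [26 24 eb]
D3: mem[0x04..0x06] <- [5b eb de]
query mem[0x19]=0xcc, mem[0x17]=0xde, mem[0x05]=0xeb, mem[0x06]=0xde, mem[0x12]=0xde

MEM[0x19,0x17,0x05,0x06,0x12] = cc de eb de de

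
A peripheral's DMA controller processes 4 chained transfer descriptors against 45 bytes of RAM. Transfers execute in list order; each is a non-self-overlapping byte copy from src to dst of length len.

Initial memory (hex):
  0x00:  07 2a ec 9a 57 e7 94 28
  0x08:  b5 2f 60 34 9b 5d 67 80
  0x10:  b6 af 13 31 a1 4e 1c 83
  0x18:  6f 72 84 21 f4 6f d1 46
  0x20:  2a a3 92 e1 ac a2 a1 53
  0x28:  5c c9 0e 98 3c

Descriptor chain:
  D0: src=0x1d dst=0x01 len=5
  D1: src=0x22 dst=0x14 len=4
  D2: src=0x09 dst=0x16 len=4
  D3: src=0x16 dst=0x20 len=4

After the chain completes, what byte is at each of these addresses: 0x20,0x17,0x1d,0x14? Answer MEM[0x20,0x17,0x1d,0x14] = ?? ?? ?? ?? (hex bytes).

MEM[0x20,0x17,0x1d,0x14] = 2f 60 6f 92

#0 dst[0x01+5] := {0x6f,0xd1,0x46,0x2a,0xa3}
#1 dst[0x14+4] := {0x92,0xe1,0xac,0xa2}
#2 dst[0x16+4] := {0x2f,0x60,0x34,0x9b}
#3 dst[0x20+4] := {0x2f,0x60,0x34,0x9b}
query mem[0x20]=0x2f, mem[0x17]=0x60, mem[0x1d]=0x6f, mem[0x14]=0x92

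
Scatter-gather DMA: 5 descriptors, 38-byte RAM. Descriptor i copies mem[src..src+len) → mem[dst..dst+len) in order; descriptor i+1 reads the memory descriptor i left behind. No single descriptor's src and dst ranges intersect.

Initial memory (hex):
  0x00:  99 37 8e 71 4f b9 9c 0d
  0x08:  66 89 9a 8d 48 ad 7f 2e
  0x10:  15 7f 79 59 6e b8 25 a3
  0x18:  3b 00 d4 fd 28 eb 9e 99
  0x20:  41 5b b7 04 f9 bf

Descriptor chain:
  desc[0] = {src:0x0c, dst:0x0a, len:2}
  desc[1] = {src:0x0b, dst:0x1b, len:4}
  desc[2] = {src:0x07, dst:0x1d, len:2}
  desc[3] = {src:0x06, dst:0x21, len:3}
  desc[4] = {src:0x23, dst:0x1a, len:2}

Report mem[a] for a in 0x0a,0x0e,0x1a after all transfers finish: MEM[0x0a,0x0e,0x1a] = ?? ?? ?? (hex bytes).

#0 dst[0x0a+2] := {0x48,0xad}
#1 dst[0x1b+4] := {0xad,0x48,0xad,0x7f}
#2 dst[0x1d+2] := {0x0d,0x66}
#3 dst[0x21+3] := {0x9c,0x0d,0x66}
#4 dst[0x1a+2] := {0x66,0xf9}
query mem[0x0a]=0x48, mem[0x0e]=0x7f, mem[0x1a]=0x66

MEM[0x0a,0x0e,0x1a] = 48 7f 66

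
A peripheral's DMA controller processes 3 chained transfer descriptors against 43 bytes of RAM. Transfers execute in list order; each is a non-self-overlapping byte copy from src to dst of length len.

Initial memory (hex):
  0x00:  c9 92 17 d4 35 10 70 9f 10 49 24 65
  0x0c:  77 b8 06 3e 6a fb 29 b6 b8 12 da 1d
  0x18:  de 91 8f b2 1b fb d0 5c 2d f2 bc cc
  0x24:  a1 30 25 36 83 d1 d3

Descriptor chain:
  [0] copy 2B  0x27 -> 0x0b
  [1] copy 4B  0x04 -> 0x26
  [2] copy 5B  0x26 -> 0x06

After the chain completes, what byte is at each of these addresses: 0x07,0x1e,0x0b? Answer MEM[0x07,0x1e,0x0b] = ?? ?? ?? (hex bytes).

#0 dst[0x0b+2] := {0x36,0x83}
#1 dst[0x26+4] := {0x35,0x10,0x70,0x9f}
#2 dst[0x06+5] := {0x35,0x10,0x70,0x9f,0xd3}
query mem[0x07]=0x10, mem[0x1e]=0xd0, mem[0x0b]=0x36

MEM[0x07,0x1e,0x0b] = 10 d0 36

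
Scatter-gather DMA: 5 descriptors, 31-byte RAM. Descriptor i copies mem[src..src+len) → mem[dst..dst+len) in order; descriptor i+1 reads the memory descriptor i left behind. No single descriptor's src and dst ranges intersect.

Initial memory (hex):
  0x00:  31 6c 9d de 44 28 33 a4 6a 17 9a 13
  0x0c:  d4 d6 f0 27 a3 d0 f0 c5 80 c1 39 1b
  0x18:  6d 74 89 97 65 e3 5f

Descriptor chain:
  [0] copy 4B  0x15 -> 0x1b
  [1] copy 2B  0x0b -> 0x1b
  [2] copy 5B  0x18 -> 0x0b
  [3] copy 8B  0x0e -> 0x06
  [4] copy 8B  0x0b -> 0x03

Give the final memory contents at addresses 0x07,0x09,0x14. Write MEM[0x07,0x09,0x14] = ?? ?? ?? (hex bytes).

MEM[0x07,0x09,0x14] = d4 d0 80

D0: mem[0x1b..0x1e] <- [c1 39 1b 6d]
D1: mem[0x1b..0x1c] <- [13 d4]
D2: mem[0x0b..0x0f] <- [6d 74 89 13 d4]
D3: mem[0x06..0x0d] <- [13 d4 a3 d0 f0 c5 80 c1]
D4: mem[0x03..0x0a] <- [c5 80 c1 13 d4 a3 d0 f0]
query mem[0x07]=0xd4, mem[0x09]=0xd0, mem[0x14]=0x80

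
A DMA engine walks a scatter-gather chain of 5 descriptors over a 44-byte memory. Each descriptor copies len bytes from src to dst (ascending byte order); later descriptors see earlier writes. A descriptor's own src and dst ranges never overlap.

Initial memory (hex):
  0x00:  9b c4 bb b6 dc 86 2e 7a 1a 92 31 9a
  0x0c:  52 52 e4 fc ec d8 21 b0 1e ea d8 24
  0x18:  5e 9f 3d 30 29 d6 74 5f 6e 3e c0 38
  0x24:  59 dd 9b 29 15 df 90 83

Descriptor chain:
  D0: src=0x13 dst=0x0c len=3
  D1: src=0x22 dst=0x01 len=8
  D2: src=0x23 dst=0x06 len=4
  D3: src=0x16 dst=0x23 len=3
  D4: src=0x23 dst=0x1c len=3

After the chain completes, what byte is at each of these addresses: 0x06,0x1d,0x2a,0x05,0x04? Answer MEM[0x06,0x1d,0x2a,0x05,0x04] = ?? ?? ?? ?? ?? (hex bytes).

MEM[0x06,0x1d,0x2a,0x05,0x04] = 38 24 90 9b dd

  after D0: wrote 3B at 0x0c = b01eea
  after D1: wrote 8B at 0x01 = c03859dd9b2915df
  after D2: wrote 4B at 0x06 = 3859dd9b
  after D3: wrote 3B at 0x23 = d8245e
  after D4: wrote 3B at 0x1c = d8245e
query mem[0x06]=0x38, mem[0x1d]=0x24, mem[0x2a]=0x90, mem[0x05]=0x9b, mem[0x04]=0xdd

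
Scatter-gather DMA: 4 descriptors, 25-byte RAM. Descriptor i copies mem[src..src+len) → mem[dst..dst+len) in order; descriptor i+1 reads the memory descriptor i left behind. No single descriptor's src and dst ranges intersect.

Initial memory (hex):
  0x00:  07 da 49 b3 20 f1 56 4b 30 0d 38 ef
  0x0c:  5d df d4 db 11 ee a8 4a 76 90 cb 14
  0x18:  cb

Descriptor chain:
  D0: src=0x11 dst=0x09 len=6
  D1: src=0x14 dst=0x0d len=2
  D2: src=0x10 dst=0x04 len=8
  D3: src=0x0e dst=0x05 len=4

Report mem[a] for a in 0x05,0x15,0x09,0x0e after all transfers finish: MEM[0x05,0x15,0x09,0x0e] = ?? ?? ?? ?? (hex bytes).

MEM[0x05,0x15,0x09,0x0e] = 90 90 90 90

[0] 0x11->0x09 len=6 : ee a8 4a 76 90 cb
[1] 0x14->0x0d len=2 : 76 90
[2] 0x10->0x04 len=8 : 11 ee a8 4a 76 90 cb 14
[3] 0x0e->0x05 len=4 : 90 db 11 ee
query mem[0x05]=0x90, mem[0x15]=0x90, mem[0x09]=0x90, mem[0x0e]=0x90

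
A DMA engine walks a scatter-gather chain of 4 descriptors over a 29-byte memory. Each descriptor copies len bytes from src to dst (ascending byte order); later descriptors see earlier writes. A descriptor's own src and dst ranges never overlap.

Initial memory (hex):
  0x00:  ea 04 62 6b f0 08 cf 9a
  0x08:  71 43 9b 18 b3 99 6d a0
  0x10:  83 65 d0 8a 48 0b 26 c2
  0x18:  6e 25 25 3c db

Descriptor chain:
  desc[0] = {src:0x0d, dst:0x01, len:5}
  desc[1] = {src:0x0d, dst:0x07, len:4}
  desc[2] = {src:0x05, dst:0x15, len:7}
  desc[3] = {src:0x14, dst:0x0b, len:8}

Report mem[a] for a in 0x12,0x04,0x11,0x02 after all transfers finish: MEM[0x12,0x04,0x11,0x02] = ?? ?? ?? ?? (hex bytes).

MEM[0x12,0x04,0x11,0x02] = 18 83 83 6d

D0: mem[0x01..0x05] <- [99 6d a0 83 65]
D1: mem[0x07..0x0a] <- [99 6d a0 83]
D2: mem[0x15..0x1b] <- [65 cf 99 6d a0 83 18]
D3: mem[0x0b..0x12] <- [48 65 cf 99 6d a0 83 18]
query mem[0x12]=0x18, mem[0x04]=0x83, mem[0x11]=0x83, mem[0x02]=0x6d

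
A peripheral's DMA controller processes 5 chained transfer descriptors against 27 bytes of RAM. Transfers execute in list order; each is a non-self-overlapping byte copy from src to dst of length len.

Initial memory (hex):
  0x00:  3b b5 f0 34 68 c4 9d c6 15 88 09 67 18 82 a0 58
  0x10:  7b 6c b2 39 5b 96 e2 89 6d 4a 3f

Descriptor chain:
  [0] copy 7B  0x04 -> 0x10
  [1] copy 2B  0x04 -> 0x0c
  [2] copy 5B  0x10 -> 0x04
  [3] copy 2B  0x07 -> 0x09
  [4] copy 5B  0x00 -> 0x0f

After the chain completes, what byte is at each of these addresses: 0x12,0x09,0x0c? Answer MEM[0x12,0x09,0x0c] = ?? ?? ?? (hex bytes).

MEM[0x12,0x09,0x0c] = 34 c6 68

  after D0: wrote 7B at 0x10 = 68c49dc6158809
  after D1: wrote 2B at 0x0c = 68c4
  after D2: wrote 5B at 0x04 = 68c49dc615
  after D3: wrote 2B at 0x09 = c615
  after D4: wrote 5B at 0x0f = 3bb5f03468
query mem[0x12]=0x34, mem[0x09]=0xc6, mem[0x0c]=0x68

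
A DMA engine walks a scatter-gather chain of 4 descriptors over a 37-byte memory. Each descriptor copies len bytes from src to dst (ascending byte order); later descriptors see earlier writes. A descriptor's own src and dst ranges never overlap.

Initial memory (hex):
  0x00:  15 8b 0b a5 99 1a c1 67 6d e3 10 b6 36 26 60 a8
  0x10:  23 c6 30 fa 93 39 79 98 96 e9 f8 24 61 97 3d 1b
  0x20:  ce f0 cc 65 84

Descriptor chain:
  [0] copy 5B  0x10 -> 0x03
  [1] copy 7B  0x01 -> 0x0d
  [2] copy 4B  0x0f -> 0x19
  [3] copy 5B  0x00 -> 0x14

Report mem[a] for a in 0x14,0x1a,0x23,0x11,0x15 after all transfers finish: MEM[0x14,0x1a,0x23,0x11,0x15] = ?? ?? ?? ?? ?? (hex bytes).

#0 dst[0x03+5] := {0x23,0xc6,0x30,0xfa,0x93}
#1 dst[0x0d+7] := {0x8b,0x0b,0x23,0xc6,0x30,0xfa,0x93}
#2 dst[0x19+4] := {0x23,0xc6,0x30,0xfa}
#3 dst[0x14+5] := {0x15,0x8b,0x0b,0x23,0xc6}
query mem[0x14]=0x15, mem[0x1a]=0xc6, mem[0x23]=0x65, mem[0x11]=0x30, mem[0x15]=0x8b

MEM[0x14,0x1a,0x23,0x11,0x15] = 15 c6 65 30 8b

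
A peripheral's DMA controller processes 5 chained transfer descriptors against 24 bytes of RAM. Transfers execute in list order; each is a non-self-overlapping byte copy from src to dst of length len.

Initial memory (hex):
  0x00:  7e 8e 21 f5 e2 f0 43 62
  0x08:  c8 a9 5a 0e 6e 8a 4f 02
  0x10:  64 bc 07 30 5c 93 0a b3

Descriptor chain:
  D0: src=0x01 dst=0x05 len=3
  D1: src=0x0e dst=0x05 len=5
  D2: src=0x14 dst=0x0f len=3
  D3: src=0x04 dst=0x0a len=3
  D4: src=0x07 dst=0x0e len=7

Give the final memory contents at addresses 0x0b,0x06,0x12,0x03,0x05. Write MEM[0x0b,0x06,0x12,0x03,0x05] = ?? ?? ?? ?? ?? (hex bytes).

[0] 0x01->0x05 len=3 : 8e 21 f5
[1] 0x0e->0x05 len=5 : 4f 02 64 bc 07
[2] 0x14->0x0f len=3 : 5c 93 0a
[3] 0x04->0x0a len=3 : e2 4f 02
[4] 0x07->0x0e len=7 : 64 bc 07 e2 4f 02 8a
query mem[0x0b]=0x4f, mem[0x06]=0x02, mem[0x12]=0x4f, mem[0x03]=0xf5, mem[0x05]=0x4f

MEM[0x0b,0x06,0x12,0x03,0x05] = 4f 02 4f f5 4f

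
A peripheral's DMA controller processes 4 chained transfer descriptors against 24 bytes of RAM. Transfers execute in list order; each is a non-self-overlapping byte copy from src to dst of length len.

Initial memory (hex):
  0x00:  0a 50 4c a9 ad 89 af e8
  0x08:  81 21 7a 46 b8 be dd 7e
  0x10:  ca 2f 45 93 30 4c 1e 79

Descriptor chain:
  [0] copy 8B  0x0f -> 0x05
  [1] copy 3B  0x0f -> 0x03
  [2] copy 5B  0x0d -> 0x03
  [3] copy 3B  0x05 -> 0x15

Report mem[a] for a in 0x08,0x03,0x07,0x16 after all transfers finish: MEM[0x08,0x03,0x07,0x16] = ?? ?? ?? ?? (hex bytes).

MEM[0x08,0x03,0x07,0x16] = 45 be 2f ca

#0 dst[0x05+8] := {0x7e,0xca,0x2f,0x45,0x93,0x30,0x4c,0x1e}
#1 dst[0x03+3] := {0x7e,0xca,0x2f}
#2 dst[0x03+5] := {0xbe,0xdd,0x7e,0xca,0x2f}
#3 dst[0x15+3] := {0x7e,0xca,0x2f}
query mem[0x08]=0x45, mem[0x03]=0xbe, mem[0x07]=0x2f, mem[0x16]=0xca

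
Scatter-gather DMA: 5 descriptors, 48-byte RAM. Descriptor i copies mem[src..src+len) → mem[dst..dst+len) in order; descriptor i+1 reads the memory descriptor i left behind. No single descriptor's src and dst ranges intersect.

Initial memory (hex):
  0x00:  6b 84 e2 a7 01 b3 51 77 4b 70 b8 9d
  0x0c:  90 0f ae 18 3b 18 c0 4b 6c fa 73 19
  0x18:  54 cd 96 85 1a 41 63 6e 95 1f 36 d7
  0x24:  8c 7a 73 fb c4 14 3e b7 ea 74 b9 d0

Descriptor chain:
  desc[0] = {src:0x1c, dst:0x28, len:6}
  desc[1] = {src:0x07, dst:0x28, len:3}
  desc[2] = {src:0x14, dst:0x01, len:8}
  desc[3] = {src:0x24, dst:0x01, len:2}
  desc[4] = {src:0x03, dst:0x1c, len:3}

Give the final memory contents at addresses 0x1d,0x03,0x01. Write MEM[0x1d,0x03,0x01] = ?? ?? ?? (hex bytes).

[0] 0x1c->0x28 len=6 : 1a 41 63 6e 95 1f
[1] 0x07->0x28 len=3 : 77 4b 70
[2] 0x14->0x01 len=8 : 6c fa 73 19 54 cd 96 85
[3] 0x24->0x01 len=2 : 8c 7a
[4] 0x03->0x1c len=3 : 73 19 54
query mem[0x1d]=0x19, mem[0x03]=0x73, mem[0x01]=0x8c

MEM[0x1d,0x03,0x01] = 19 73 8c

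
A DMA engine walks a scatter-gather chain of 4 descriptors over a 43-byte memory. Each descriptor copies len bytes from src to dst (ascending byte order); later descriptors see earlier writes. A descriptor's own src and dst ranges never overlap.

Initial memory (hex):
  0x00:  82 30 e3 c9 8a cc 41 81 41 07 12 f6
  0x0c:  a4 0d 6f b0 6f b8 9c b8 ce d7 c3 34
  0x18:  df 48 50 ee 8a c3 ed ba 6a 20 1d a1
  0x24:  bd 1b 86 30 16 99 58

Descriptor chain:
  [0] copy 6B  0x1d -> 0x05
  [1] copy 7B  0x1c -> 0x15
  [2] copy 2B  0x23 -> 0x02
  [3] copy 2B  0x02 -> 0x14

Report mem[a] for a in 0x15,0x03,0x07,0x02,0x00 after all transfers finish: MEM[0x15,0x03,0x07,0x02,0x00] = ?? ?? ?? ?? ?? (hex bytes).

MEM[0x15,0x03,0x07,0x02,0x00] = bd bd ba a1 82

  after D0: wrote 6B at 0x05 = c3edba6a201d
  after D1: wrote 7B at 0x15 = 8ac3edba6a201d
  after D2: wrote 2B at 0x02 = a1bd
  after D3: wrote 2B at 0x14 = a1bd
query mem[0x15]=0xbd, mem[0x03]=0xbd, mem[0x07]=0xba, mem[0x02]=0xa1, mem[0x00]=0x82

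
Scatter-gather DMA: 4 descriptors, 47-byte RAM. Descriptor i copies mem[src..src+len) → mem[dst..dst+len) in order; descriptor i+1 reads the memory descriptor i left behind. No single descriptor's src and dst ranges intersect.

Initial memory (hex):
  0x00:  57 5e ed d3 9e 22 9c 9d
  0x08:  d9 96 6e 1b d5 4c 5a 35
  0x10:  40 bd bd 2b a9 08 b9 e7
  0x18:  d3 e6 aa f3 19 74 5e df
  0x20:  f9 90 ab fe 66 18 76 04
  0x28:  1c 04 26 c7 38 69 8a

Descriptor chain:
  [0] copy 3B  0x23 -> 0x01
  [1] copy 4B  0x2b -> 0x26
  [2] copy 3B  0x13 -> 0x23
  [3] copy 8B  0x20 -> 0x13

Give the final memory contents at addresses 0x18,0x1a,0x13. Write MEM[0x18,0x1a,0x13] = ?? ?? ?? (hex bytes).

D0: mem[0x01..0x03] <- [fe 66 18]
D1: mem[0x26..0x29] <- [c7 38 69 8a]
D2: mem[0x23..0x25] <- [2b a9 08]
D3: mem[0x13..0x1a] <- [f9 90 ab 2b a9 08 c7 38]
query mem[0x18]=0x08, mem[0x1a]=0x38, mem[0x13]=0xf9

MEM[0x18,0x1a,0x13] = 08 38 f9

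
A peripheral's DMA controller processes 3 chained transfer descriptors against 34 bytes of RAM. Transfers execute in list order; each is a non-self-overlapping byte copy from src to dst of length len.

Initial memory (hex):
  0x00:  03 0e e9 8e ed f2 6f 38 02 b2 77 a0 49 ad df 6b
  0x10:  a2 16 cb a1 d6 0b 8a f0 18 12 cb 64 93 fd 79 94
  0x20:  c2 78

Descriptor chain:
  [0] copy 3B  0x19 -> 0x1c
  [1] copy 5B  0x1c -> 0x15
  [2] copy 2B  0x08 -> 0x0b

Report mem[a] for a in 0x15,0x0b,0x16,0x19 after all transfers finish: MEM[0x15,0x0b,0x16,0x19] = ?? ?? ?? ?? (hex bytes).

D0: mem[0x1c..0x1e] <- [12 cb 64]
D1: mem[0x15..0x19] <- [12 cb 64 94 c2]
D2: mem[0x0b..0x0c] <- [02 b2]
query mem[0x15]=0x12, mem[0x0b]=0x02, mem[0x16]=0xcb, mem[0x19]=0xc2

MEM[0x15,0x0b,0x16,0x19] = 12 02 cb c2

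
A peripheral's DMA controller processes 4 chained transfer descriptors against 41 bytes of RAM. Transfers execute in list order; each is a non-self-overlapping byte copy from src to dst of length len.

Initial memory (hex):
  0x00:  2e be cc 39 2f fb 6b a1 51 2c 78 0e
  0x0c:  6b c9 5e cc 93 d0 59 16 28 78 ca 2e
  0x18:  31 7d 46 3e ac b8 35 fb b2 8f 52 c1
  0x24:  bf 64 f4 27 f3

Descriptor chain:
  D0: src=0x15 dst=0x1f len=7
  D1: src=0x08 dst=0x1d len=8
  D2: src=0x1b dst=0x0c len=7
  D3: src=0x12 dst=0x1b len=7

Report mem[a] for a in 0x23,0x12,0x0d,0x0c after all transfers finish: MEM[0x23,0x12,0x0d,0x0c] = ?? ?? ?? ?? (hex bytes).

[0] 0x15->0x1f len=7 : 78 ca 2e 31 7d 46 3e
[1] 0x08->0x1d len=8 : 51 2c 78 0e 6b c9 5e cc
[2] 0x1b->0x0c len=7 : 3e ac 51 2c 78 0e 6b
[3] 0x12->0x1b len=7 : 6b 16 28 78 ca 2e 31
query mem[0x23]=0x5e, mem[0x12]=0x6b, mem[0x0d]=0xac, mem[0x0c]=0x3e

MEM[0x23,0x12,0x0d,0x0c] = 5e 6b ac 3e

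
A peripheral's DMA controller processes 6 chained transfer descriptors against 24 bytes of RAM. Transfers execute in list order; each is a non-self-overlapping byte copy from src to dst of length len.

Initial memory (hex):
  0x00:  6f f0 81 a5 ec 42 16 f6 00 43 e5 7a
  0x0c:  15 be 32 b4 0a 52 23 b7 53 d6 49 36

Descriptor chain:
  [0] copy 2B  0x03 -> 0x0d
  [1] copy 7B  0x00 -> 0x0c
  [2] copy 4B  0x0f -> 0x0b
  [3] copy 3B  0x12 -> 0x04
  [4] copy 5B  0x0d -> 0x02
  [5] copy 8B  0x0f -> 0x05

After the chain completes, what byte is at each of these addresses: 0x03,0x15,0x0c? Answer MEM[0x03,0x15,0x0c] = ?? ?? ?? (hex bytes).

MEM[0x03,0x15,0x0c] = 16 d6 49

#0 dst[0x0d+2] := {0xa5,0xec}
#1 dst[0x0c+7] := {0x6f,0xf0,0x81,0xa5,0xec,0x42,0x16}
#2 dst[0x0b+4] := {0xa5,0xec,0x42,0x16}
#3 dst[0x04+3] := {0x16,0xb7,0x53}
#4 dst[0x02+5] := {0x42,0x16,0xa5,0xec,0x42}
#5 dst[0x05+8] := {0xa5,0xec,0x42,0x16,0xb7,0x53,0xd6,0x49}
query mem[0x03]=0x16, mem[0x15]=0xd6, mem[0x0c]=0x49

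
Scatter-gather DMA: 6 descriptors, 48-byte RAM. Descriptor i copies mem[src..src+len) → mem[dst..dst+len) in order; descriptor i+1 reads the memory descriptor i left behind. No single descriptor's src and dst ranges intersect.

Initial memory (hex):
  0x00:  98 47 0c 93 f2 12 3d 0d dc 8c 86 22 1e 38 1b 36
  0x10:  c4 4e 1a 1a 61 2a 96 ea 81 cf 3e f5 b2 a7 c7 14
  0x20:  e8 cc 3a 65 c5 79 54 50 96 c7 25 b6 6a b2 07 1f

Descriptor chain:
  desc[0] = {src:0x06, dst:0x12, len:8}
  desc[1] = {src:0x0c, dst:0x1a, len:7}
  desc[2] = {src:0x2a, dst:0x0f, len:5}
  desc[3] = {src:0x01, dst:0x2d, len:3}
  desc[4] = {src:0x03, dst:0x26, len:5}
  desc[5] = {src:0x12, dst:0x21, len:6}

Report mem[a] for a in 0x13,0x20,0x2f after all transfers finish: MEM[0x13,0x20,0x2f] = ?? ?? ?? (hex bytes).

MEM[0x13,0x20,0x2f] = 07 3d 93

  after D0: wrote 8B at 0x12 = 3d0ddc8c86221e38
  after D1: wrote 7B at 0x1a = 1e381b36c44e3d
  after D2: wrote 5B at 0x0f = 25b66ab207
  after D3: wrote 3B at 0x2d = 470c93
  after D4: wrote 5B at 0x26 = 93f2123d0d
  after D5: wrote 6B at 0x21 = b207dc8c8622
query mem[0x13]=0x07, mem[0x20]=0x3d, mem[0x2f]=0x93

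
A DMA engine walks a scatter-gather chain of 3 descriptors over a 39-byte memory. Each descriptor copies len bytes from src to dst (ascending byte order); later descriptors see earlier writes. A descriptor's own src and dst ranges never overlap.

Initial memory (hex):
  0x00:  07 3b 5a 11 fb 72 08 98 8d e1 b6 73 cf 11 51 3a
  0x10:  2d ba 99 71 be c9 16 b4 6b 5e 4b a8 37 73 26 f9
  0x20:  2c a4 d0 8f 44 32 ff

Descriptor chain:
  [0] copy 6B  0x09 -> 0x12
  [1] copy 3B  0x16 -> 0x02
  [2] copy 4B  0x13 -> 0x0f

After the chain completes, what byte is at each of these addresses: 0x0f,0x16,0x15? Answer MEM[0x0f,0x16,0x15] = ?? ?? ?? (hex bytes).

D0: mem[0x12..0x17] <- [e1 b6 73 cf 11 51]
D1: mem[0x02..0x04] <- [11 51 6b]
D2: mem[0x0f..0x12] <- [b6 73 cf 11]
query mem[0x0f]=0xb6, mem[0x16]=0x11, mem[0x15]=0xcf

MEM[0x0f,0x16,0x15] = b6 11 cf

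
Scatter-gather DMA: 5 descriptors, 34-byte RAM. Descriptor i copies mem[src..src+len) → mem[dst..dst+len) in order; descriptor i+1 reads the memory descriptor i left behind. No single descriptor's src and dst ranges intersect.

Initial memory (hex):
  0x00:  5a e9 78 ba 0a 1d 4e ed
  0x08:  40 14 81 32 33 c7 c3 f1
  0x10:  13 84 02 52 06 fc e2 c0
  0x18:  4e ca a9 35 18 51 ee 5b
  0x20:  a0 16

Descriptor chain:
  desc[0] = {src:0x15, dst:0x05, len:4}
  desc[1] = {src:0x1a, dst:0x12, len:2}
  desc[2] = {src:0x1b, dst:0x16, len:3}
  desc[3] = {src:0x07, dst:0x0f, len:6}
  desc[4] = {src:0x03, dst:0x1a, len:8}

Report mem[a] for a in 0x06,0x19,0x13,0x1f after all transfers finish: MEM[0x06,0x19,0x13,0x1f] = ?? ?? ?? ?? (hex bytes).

MEM[0x06,0x19,0x13,0x1f] = e2 ca 32 4e

#0 dst[0x05+4] := {0xfc,0xe2,0xc0,0x4e}
#1 dst[0x12+2] := {0xa9,0x35}
#2 dst[0x16+3] := {0x35,0x18,0x51}
#3 dst[0x0f+6] := {0xc0,0x4e,0x14,0x81,0x32,0x33}
#4 dst[0x1a+8] := {0xba,0x0a,0xfc,0xe2,0xc0,0x4e,0x14,0x81}
query mem[0x06]=0xe2, mem[0x19]=0xca, mem[0x13]=0x32, mem[0x1f]=0x4e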